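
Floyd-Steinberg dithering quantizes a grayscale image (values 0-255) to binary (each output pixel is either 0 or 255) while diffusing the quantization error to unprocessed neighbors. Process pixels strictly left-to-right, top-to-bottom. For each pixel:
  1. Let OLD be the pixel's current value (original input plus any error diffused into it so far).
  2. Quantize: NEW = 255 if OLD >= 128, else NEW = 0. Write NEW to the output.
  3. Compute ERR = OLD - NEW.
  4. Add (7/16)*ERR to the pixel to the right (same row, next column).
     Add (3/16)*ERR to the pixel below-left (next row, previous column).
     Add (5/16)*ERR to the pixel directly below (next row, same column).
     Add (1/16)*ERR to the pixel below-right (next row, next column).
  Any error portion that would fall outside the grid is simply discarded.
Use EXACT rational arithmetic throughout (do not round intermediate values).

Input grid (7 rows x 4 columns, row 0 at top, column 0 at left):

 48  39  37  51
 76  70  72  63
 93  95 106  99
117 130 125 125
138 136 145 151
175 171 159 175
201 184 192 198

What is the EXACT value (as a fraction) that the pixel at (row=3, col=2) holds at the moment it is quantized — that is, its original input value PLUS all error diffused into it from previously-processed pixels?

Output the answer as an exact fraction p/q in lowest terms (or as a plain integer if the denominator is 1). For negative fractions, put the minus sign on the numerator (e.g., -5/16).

Answer: 5446105069/67108864

Derivation:
(0,0): OLD=48 → NEW=0, ERR=48
(0,1): OLD=60 → NEW=0, ERR=60
(0,2): OLD=253/4 → NEW=0, ERR=253/4
(0,3): OLD=5035/64 → NEW=0, ERR=5035/64
(1,0): OLD=409/4 → NEW=0, ERR=409/4
(1,1): OLD=4747/32 → NEW=255, ERR=-3413/32
(1,2): OLD=65131/1024 → NEW=0, ERR=65131/1024
(1,3): OLD=1955677/16384 → NEW=0, ERR=1955677/16384
(2,0): OLD=53737/512 → NEW=0, ERR=53737/512
(2,1): OLD=2062815/16384 → NEW=0, ERR=2062815/16384
(2,2): OLD=1611157/8192 → NEW=255, ERR=-477803/8192
(2,3): OLD=30083495/262144 → NEW=0, ERR=30083495/262144
(3,0): OLD=45457213/262144 → NEW=255, ERR=-21389507/262144
(3,1): OLD=542202427/4194304 → NEW=255, ERR=-527345093/4194304
(3,2): OLD=5446105069/67108864 → NEW=0, ERR=5446105069/67108864
Target (3,2): original=125, with diffused error = 5446105069/67108864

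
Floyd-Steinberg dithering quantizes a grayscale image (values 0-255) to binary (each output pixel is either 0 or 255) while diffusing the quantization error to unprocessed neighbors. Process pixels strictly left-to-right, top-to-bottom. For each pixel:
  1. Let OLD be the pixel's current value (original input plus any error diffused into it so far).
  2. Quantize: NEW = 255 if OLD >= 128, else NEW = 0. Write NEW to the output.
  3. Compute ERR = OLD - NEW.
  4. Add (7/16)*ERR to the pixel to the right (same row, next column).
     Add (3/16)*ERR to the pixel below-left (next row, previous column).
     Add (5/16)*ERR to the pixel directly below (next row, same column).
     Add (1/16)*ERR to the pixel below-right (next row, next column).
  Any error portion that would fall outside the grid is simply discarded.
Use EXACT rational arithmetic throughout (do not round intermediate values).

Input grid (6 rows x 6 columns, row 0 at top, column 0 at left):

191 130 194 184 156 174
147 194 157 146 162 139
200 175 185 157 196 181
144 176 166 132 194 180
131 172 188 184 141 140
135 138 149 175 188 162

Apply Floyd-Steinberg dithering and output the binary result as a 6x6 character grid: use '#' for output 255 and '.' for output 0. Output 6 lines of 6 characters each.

Answer: #.##.#
##.##.
#.#.##
###.##
.#.##.
#.##.#

Derivation:
(0,0): OLD=191 → NEW=255, ERR=-64
(0,1): OLD=102 → NEW=0, ERR=102
(0,2): OLD=1909/8 → NEW=255, ERR=-131/8
(0,3): OLD=22635/128 → NEW=255, ERR=-10005/128
(0,4): OLD=249453/2048 → NEW=0, ERR=249453/2048
(0,5): OLD=7447803/32768 → NEW=255, ERR=-908037/32768
(1,0): OLD=1169/8 → NEW=255, ERR=-871/8
(1,1): OLD=10955/64 → NEW=255, ERR=-5365/64
(1,2): OLD=218987/2048 → NEW=0, ERR=218987/2048
(1,3): OLD=1557865/8192 → NEW=255, ERR=-531095/8192
(1,4): OLD=84734845/524288 → NEW=255, ERR=-48958595/524288
(1,5): OLD=814523355/8388608 → NEW=0, ERR=814523355/8388608
(2,0): OLD=153865/1024 → NEW=255, ERR=-107255/1024
(2,1): OLD=3808415/32768 → NEW=0, ERR=3808415/32768
(2,2): OLD=132051125/524288 → NEW=255, ERR=-1642315/524288
(2,3): OLD=522374869/4194304 → NEW=0, ERR=522374869/4194304
(2,4): OLD=31602964039/134217728 → NEW=255, ERR=-2622556601/134217728
(2,5): OLD=422965112161/2147483648 → NEW=255, ERR=-124643218079/2147483648
(3,0): OLD=69761917/524288 → NEW=255, ERR=-63931523/524288
(3,1): OLD=636853021/4194304 → NEW=255, ERR=-432694499/4194304
(3,2): OLD=5050059529/33554432 → NEW=255, ERR=-3506320631/33554432
(3,3): OLD=260582740465/2147483648 → NEW=0, ERR=260582740465/2147483648
(3,4): OLD=4086795088629/17179869184 → NEW=255, ERR=-294071553291/17179869184
(3,5): OLD=42098106408795/274877906944 → NEW=255, ERR=-27995759861925/274877906944
(4,0): OLD=4935916767/67108864 → NEW=0, ERR=4935916767/67108864
(4,1): OLD=155398292447/1073741824 → NEW=255, ERR=-118405872673/1073741824
(4,2): OLD=4240134631749/34359738368 → NEW=0, ERR=4240134631749/34359738368
(4,3): OLD=146327729768945/549755813888 → NEW=255, ERR=6139997227505/549755813888
(4,4): OLD=1134912270584793/8796093022208 → NEW=255, ERR=-1108091450078247/8796093022208
(4,5): OLD=7316722006005199/140737488355328 → NEW=0, ERR=7316722006005199/140737488355328
(5,0): OLD=2358938063181/17179869184 → NEW=255, ERR=-2021928578739/17179869184
(5,1): OLD=43861955866469/549755813888 → NEW=0, ERR=43861955866469/549755813888
(5,2): OLD=957329253394067/4398046511104 → NEW=255, ERR=-164172606937453/4398046511104
(5,3): OLD=20583043858751461/140737488355328 → NEW=255, ERR=-15305015671857179/140737488355328
(5,4): OLD=1961546441967371/17592186044416 → NEW=0, ERR=1961546441967371/17592186044416
(5,5): OLD=493492317395956995/2251799813685248 → NEW=255, ERR=-80716635093781245/2251799813685248
Row 0: #.##.#
Row 1: ##.##.
Row 2: #.#.##
Row 3: ###.##
Row 4: .#.##.
Row 5: #.##.#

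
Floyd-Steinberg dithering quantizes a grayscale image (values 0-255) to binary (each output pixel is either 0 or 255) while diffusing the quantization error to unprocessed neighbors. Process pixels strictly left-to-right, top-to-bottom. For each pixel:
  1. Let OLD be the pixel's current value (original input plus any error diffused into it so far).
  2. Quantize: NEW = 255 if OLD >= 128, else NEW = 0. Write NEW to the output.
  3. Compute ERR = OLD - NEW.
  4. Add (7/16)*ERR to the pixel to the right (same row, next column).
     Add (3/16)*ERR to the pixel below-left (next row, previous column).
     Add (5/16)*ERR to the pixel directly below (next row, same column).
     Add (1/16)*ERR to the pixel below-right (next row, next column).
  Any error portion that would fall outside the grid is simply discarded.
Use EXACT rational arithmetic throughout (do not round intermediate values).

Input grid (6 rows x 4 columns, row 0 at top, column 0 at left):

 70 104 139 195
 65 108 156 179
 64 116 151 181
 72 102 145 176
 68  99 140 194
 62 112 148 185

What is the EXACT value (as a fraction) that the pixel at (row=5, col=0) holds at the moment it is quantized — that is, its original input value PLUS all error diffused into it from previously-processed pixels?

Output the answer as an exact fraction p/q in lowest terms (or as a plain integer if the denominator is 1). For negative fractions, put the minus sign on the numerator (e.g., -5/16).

Answer: 17284334438991/274877906944

Derivation:
(0,0): OLD=70 → NEW=0, ERR=70
(0,1): OLD=1077/8 → NEW=255, ERR=-963/8
(0,2): OLD=11051/128 → NEW=0, ERR=11051/128
(0,3): OLD=476717/2048 → NEW=255, ERR=-45523/2048
(1,0): OLD=8231/128 → NEW=0, ERR=8231/128
(1,1): OLD=121937/1024 → NEW=0, ERR=121937/1024
(1,2): OLD=7319909/32768 → NEW=255, ERR=-1035931/32768
(1,3): OLD=85783251/524288 → NEW=255, ERR=-47910189/524288
(2,0): OLD=1743627/16384 → NEW=0, ERR=1743627/16384
(2,1): OLD=103737449/524288 → NEW=255, ERR=-29955991/524288
(2,2): OLD=111601821/1048576 → NEW=0, ERR=111601821/1048576
(2,3): OLD=3305637161/16777216 → NEW=255, ERR=-972552919/16777216
(3,0): OLD=793092123/8388608 → NEW=0, ERR=793092123/8388608
(3,1): OLD=20416554565/134217728 → NEW=255, ERR=-13808966075/134217728
(3,2): OLD=255137528123/2147483648 → NEW=0, ERR=255137528123/2147483648
(3,3): OLD=7439403310877/34359738368 → NEW=255, ERR=-1322329972963/34359738368
(4,0): OLD=168049359679/2147483648 → NEW=0, ERR=168049359679/2147483648
(4,1): OLD=2220843249021/17179869184 → NEW=255, ERR=-2160023392899/17179869184
(4,2): OLD=59634403459485/549755813888 → NEW=0, ERR=59634403459485/549755813888
(4,3): OLD=2083411679887195/8796093022208 → NEW=255, ERR=-159592040775845/8796093022208
(5,0): OLD=17284334438991/274877906944 → NEW=0, ERR=17284334438991/274877906944
Target (5,0): original=62, with diffused error = 17284334438991/274877906944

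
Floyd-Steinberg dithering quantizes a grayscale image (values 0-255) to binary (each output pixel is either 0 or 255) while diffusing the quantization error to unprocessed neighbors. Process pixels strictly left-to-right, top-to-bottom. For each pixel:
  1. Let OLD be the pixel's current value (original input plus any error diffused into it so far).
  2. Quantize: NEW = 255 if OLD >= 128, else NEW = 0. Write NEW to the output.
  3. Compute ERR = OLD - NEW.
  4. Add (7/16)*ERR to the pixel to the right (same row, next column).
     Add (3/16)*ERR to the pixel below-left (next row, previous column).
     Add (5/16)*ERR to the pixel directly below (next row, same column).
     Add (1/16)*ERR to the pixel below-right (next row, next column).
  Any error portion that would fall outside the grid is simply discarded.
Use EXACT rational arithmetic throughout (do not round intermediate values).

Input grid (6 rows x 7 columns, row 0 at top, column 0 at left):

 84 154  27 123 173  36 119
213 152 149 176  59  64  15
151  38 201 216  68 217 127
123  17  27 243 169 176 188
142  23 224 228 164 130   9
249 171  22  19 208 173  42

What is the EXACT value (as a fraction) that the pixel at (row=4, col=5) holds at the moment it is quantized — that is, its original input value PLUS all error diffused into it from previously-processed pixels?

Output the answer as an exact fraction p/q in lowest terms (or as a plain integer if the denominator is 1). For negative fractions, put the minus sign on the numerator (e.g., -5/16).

(0,0): OLD=84 → NEW=0, ERR=84
(0,1): OLD=763/4 → NEW=255, ERR=-257/4
(0,2): OLD=-71/64 → NEW=0, ERR=-71/64
(0,3): OLD=125455/1024 → NEW=0, ERR=125455/1024
(0,4): OLD=3712617/16384 → NEW=255, ERR=-465303/16384
(0,5): OLD=6180063/262144 → NEW=0, ERR=6180063/262144
(0,6): OLD=542382617/4194304 → NEW=255, ERR=-527164903/4194304
(1,0): OLD=14541/64 → NEW=255, ERR=-1779/64
(1,1): OLD=63899/512 → NEW=0, ERR=63899/512
(1,2): OLD=3640695/16384 → NEW=255, ERR=-537225/16384
(1,3): OLD=12749771/65536 → NEW=255, ERR=-3961909/65536
(1,4): OLD=149962913/4194304 → NEW=0, ERR=149962913/4194304
(1,5): OLD=2069250225/33554432 → NEW=0, ERR=2069250225/33554432
(1,6): OLD=2242267199/536870912 → NEW=0, ERR=2242267199/536870912
(2,0): OLD=1357529/8192 → NEW=255, ERR=-731431/8192
(2,1): OLD=7878179/262144 → NEW=0, ERR=7878179/262144
(2,2): OLD=840397737/4194304 → NEW=255, ERR=-229149783/4194304
(2,3): OLD=5968007201/33554432 → NEW=255, ERR=-2588372959/33554432
(2,4): OLD=14283190545/268435456 → NEW=0, ERR=14283190545/268435456
(2,5): OLD=2255442546555/8589934592 → NEW=255, ERR=65009225595/8589934592
(2,6): OLD=18618921103629/137438953472 → NEW=255, ERR=-16428012031731/137438953472
(3,0): OLD=422504969/4194304 → NEW=0, ERR=422504969/4194304
(3,1): OLD=1833348885/33554432 → NEW=0, ERR=1833348885/33554432
(3,2): OLD=5703126767/268435456 → NEW=0, ERR=5703126767/268435456
(3,3): OLD=252062001865/1073741824 → NEW=255, ERR=-21742163255/1073741824
(3,4): OLD=23827336680969/137438953472 → NEW=255, ERR=-11219596454391/137438953472
(3,5): OLD=135860306653931/1099511627776 → NEW=0, ERR=135860306653931/1099511627776
(3,6): OLD=3609553822534645/17592186044416 → NEW=255, ERR=-876453618791435/17592186044416
(4,0): OLD=98635914919/536870912 → NEW=255, ERR=-38266167641/536870912
(4,1): OLD=164672629563/8589934592 → NEW=0, ERR=164672629563/8589934592
(4,2): OLD=32799059663829/137438953472 → NEW=255, ERR=-2247873471531/137438953472
(4,3): OLD=220494207511735/1099511627776 → NEW=255, ERR=-59881257571145/1099511627776
(4,4): OLD=1201241397449621/8796093022208 → NEW=255, ERR=-1041762323213419/8796093022208
(4,5): OLD=28810429777175541/281474976710656 → NEW=0, ERR=28810429777175541/281474976710656
Target (4,5): original=130, with diffused error = 28810429777175541/281474976710656

Answer: 28810429777175541/281474976710656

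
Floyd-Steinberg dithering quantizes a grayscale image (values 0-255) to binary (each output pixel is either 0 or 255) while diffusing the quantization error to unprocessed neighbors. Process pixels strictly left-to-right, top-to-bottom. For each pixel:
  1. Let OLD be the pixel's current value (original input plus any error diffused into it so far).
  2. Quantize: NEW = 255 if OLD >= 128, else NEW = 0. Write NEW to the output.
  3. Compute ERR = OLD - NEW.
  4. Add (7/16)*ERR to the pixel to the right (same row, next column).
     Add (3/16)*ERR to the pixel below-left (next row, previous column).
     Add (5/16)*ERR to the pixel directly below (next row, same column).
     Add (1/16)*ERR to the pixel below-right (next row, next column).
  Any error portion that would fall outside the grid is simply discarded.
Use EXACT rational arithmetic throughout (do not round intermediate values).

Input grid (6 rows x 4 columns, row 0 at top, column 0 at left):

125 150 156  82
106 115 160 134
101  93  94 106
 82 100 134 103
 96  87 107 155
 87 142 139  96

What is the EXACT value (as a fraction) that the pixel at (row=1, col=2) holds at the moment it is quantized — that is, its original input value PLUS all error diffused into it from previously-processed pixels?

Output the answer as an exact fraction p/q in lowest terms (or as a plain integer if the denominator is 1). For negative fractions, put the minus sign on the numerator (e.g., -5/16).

(0,0): OLD=125 → NEW=0, ERR=125
(0,1): OLD=3275/16 → NEW=255, ERR=-805/16
(0,2): OLD=34301/256 → NEW=255, ERR=-30979/256
(0,3): OLD=119019/4096 → NEW=0, ERR=119019/4096
(1,0): OLD=34721/256 → NEW=255, ERR=-30559/256
(1,1): OLD=65895/2048 → NEW=0, ERR=65895/2048
(1,2): OLD=9080947/65536 → NEW=255, ERR=-7630733/65536
Target (1,2): original=160, with diffused error = 9080947/65536

Answer: 9080947/65536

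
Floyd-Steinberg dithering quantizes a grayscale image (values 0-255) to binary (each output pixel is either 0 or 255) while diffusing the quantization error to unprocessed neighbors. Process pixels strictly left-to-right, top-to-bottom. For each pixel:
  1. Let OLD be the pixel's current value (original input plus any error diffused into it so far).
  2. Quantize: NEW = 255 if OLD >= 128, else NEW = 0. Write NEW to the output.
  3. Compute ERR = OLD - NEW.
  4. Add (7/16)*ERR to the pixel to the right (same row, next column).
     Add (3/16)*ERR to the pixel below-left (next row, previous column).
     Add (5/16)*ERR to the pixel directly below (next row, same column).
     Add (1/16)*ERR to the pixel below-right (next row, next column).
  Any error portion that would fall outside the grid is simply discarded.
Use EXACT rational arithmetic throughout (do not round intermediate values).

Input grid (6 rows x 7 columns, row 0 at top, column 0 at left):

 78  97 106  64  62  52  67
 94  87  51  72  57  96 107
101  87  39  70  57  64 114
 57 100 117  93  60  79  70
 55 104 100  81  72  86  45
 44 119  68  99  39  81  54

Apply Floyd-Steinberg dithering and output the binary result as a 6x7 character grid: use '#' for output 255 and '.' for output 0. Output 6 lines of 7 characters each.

(0,0): OLD=78 → NEW=0, ERR=78
(0,1): OLD=1049/8 → NEW=255, ERR=-991/8
(0,2): OLD=6631/128 → NEW=0, ERR=6631/128
(0,3): OLD=177489/2048 → NEW=0, ERR=177489/2048
(0,4): OLD=3274039/32768 → NEW=0, ERR=3274039/32768
(0,5): OLD=50181249/524288 → NEW=0, ERR=50181249/524288
(0,6): OLD=913305479/8388608 → NEW=0, ERR=913305479/8388608
(1,0): OLD=12179/128 → NEW=0, ERR=12179/128
(1,1): OLD=107013/1024 → NEW=0, ERR=107013/1024
(1,2): OLD=3978601/32768 → NEW=0, ERR=3978601/32768
(1,3): OLD=22829429/131072 → NEW=255, ERR=-10593931/131072
(1,4): OLD=639424639/8388608 → NEW=0, ERR=639424639/8388608
(1,5): OLD=12476722351/67108864 → NEW=255, ERR=-4636037969/67108864
(1,6): OLD=125393528417/1073741824 → NEW=0, ERR=125393528417/1073741824
(2,0): OLD=2462983/16384 → NEW=255, ERR=-1714937/16384
(2,1): OLD=53779645/524288 → NEW=0, ERR=53779645/524288
(2,2): OLD=949564791/8388608 → NEW=0, ERR=949564791/8388608
(2,3): OLD=7794466175/67108864 → NEW=0, ERR=7794466175/67108864
(2,4): OLD=61004663087/536870912 → NEW=0, ERR=61004663087/536870912
(2,5): OLD=2040720812517/17179869184 → NEW=0, ERR=2040720812517/17179869184
(2,6): OLD=54465783632531/274877906944 → NEW=255, ERR=-15628082638189/274877906944
(3,0): OLD=365099671/8388608 → NEW=0, ERR=365099671/8388608
(3,1): OLD=11125244363/67108864 → NEW=255, ERR=-5987515957/67108864
(3,2): OLD=75982483217/536870912 → NEW=255, ERR=-60919599343/536870912
(3,3): OLD=231997876135/2147483648 → NEW=0, ERR=231997876135/2147483648
(3,4): OLD=47362847352471/274877906944 → NEW=255, ERR=-22731018918249/274877906944
(3,5): OLD=167968173268405/2199023255552 → NEW=0, ERR=167968173268405/2199023255552
(3,6): OLD=3274772217571691/35184372088832 → NEW=0, ERR=3274772217571691/35184372088832
(4,0): OLD=55697239289/1073741824 → NEW=0, ERR=55697239289/1073741824
(4,1): OLD=1378800955429/17179869184 → NEW=0, ERR=1378800955429/17179869184
(4,2): OLD=31427406429771/274877906944 → NEW=0, ERR=31427406429771/274877906944
(4,3): OLD=312664180757929/2199023255552 → NEW=255, ERR=-248086749407831/2199023255552
(4,4): OLD=314448566389291/17592186044416 → NEW=0, ERR=314448566389291/17592186044416
(4,5): OLD=73168176016334507/562949953421312 → NEW=255, ERR=-70384062106100053/562949953421312
(4,6): OLD=217617161483091229/9007199254740992 → NEW=0, ERR=217617161483091229/9007199254740992
(5,0): OLD=20686809914943/274877906944 → NEW=0, ERR=20686809914943/274877906944
(5,1): OLD=443509996603797/2199023255552 → NEW=255, ERR=-117240933561963/2199023255552
(5,2): OLD=1130586649184547/17592186044416 → NEW=0, ERR=1130586649184547/17592186044416
(5,3): OLD=14405679486503375/140737488355328 → NEW=0, ERR=14405679486503375/140737488355328
(5,4): OLD=530289173012574853/9007199254740992 → NEW=0, ERR=530289173012574853/9007199254740992
(5,5): OLD=5284239313592468021/72057594037927936 → NEW=0, ERR=5284239313592468021/72057594037927936
(5,6): OLD=98942962953659855227/1152921504606846976 → NEW=0, ERR=98942962953659855227/1152921504606846976
Row 0: .#.....
Row 1: ...#.#.
Row 2: #.....#
Row 3: .##.#..
Row 4: ...#.#.
Row 5: .#.....

Answer: .#.....
...#.#.
#.....#
.##.#..
...#.#.
.#.....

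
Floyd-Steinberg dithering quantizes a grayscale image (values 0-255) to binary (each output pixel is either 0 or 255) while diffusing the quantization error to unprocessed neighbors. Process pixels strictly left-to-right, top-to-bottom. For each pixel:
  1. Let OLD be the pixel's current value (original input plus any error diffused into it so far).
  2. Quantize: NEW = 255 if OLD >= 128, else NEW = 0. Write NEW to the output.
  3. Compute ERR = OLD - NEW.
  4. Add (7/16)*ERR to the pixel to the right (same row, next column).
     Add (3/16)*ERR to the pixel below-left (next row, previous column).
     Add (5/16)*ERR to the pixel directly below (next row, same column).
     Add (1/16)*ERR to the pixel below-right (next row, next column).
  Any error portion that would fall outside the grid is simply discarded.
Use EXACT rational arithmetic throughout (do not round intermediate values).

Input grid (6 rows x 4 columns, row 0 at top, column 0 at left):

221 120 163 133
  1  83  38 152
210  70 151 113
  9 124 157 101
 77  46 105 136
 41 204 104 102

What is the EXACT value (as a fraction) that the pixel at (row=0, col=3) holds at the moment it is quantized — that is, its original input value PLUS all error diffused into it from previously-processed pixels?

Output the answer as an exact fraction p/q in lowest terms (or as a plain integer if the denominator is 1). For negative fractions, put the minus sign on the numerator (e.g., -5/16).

Answer: 231161/2048

Derivation:
(0,0): OLD=221 → NEW=255, ERR=-34
(0,1): OLD=841/8 → NEW=0, ERR=841/8
(0,2): OLD=26751/128 → NEW=255, ERR=-5889/128
(0,3): OLD=231161/2048 → NEW=0, ERR=231161/2048
Target (0,3): original=133, with diffused error = 231161/2048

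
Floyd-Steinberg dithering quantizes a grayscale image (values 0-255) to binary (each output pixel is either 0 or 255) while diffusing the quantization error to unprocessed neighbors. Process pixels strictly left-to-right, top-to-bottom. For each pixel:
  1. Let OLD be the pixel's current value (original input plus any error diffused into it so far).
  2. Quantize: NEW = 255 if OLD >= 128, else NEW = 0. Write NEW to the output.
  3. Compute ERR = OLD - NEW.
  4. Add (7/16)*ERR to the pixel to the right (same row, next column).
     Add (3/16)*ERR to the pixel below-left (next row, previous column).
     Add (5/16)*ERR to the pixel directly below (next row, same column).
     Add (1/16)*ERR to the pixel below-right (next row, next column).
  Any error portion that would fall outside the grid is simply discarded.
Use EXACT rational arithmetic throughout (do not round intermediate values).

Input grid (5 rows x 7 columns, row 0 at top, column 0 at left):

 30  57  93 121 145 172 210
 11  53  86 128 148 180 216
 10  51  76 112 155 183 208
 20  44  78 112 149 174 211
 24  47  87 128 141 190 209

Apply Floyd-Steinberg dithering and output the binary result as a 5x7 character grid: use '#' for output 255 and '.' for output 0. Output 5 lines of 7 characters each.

Answer: ...#.##
..#.###
...#.##
..#.#.#
...#.##

Derivation:
(0,0): OLD=30 → NEW=0, ERR=30
(0,1): OLD=561/8 → NEW=0, ERR=561/8
(0,2): OLD=15831/128 → NEW=0, ERR=15831/128
(0,3): OLD=358625/2048 → NEW=255, ERR=-163615/2048
(0,4): OLD=3606055/32768 → NEW=0, ERR=3606055/32768
(0,5): OLD=115419921/524288 → NEW=255, ERR=-18273519/524288
(0,6): OLD=1633693047/8388608 → NEW=255, ERR=-505401993/8388608
(1,0): OLD=4291/128 → NEW=0, ERR=4291/128
(1,1): OLD=117397/1024 → NEW=0, ERR=117397/1024
(1,2): OLD=5380857/32768 → NEW=255, ERR=-2974983/32768
(1,3): OLD=12016421/131072 → NEW=0, ERR=12016421/131072
(1,4): OLD=1769752175/8388608 → NEW=255, ERR=-369342865/8388608
(1,5): OLD=9759426783/67108864 → NEW=255, ERR=-7353333537/67108864
(1,6): OLD=157899809073/1073741824 → NEW=255, ERR=-115904356047/1073741824
(2,0): OLD=687671/16384 → NEW=0, ERR=687671/16384
(2,1): OLD=47323149/524288 → NEW=0, ERR=47323149/524288
(2,2): OLD=935101927/8388608 → NEW=0, ERR=935101927/8388608
(2,3): OLD=11776864751/67108864 → NEW=255, ERR=-5335895569/67108864
(2,4): OLD=49198703039/536870912 → NEW=0, ERR=49198703039/536870912
(2,5): OLD=2849442265397/17179869184 → NEW=255, ERR=-1531424376523/17179869184
(2,6): OLD=35299832139459/274877906944 → NEW=255, ERR=-34794034131261/274877906944
(3,0): OLD=419768967/8388608 → NEW=0, ERR=419768967/8388608
(3,1): OLD=7893604027/67108864 → NEW=0, ERR=7893604027/67108864
(3,2): OLD=83230421953/536870912 → NEW=255, ERR=-53671660607/536870912
(3,3): OLD=145094464935/2147483648 → NEW=0, ERR=145094464935/2147483648
(3,4): OLD=50993628262023/274877906944 → NEW=255, ERR=-19100238008697/274877906944
(3,5): OLD=214926055155781/2199023255552 → NEW=0, ERR=214926055155781/2199023255552
(3,6): OLD=7340601211388635/35184372088832 → NEW=255, ERR=-1631413671263525/35184372088832
(4,0): OLD=66241374537/1073741824 → NEW=0, ERR=66241374537/1073741824
(4,1): OLD=1634332259701/17179869184 → NEW=0, ERR=1634332259701/17179869184
(4,2): OLD=32270267814267/274877906944 → NEW=0, ERR=32270267814267/274877906944
(4,3): OLD=398460840711353/2199023255552 → NEW=255, ERR=-162290089454407/2199023255552
(4,4): OLD=1927155607778683/17592186044416 → NEW=0, ERR=1927155607778683/17592186044416
(4,5): OLD=143795682592509531/562949953421312 → NEW=255, ERR=243444470074971/562949953421312
(4,6): OLD=1808716731950190061/9007199254740992 → NEW=255, ERR=-488119078008762899/9007199254740992
Row 0: ...#.##
Row 1: ..#.###
Row 2: ...#.##
Row 3: ..#.#.#
Row 4: ...#.##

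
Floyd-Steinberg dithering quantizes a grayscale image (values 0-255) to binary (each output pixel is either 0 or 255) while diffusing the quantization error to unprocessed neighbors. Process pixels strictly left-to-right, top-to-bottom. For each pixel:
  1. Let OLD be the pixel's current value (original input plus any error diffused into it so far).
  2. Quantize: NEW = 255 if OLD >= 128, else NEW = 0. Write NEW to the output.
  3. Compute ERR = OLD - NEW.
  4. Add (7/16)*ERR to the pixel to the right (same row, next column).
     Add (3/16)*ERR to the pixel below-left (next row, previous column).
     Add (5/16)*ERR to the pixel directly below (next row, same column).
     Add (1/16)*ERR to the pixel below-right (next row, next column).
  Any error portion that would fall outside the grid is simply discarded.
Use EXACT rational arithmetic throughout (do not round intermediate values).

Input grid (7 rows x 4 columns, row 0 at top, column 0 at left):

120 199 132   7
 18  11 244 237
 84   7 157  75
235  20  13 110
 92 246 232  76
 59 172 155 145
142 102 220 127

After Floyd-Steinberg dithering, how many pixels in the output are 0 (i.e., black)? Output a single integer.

Answer: 15

Derivation:
(0,0): OLD=120 → NEW=0, ERR=120
(0,1): OLD=503/2 → NEW=255, ERR=-7/2
(0,2): OLD=4175/32 → NEW=255, ERR=-3985/32
(0,3): OLD=-24311/512 → NEW=0, ERR=-24311/512
(1,0): OLD=1755/32 → NEW=0, ERR=1755/32
(1,1): OLD=4621/256 → NEW=0, ERR=4621/256
(1,2): OLD=1670017/8192 → NEW=255, ERR=-418943/8192
(1,3): OLD=25166423/131072 → NEW=255, ERR=-8256937/131072
(2,0): OLD=428127/4096 → NEW=0, ERR=428127/4096
(2,1): OLD=6843093/131072 → NEW=0, ERR=6843093/131072
(2,2): OLD=40154277/262144 → NEW=255, ERR=-26692443/262144
(2,3): OLD=31750153/4194304 → NEW=0, ERR=31750153/4194304
(3,0): OLD=581860319/2097152 → NEW=255, ERR=47086559/2097152
(3,1): OLD=1126724385/33554432 → NEW=0, ERR=1126724385/33554432
(3,2): OLD=297064511/536870912 → NEW=0, ERR=297064511/536870912
(3,3): OLD=912626231353/8589934592 → NEW=0, ERR=912626231353/8589934592
(4,0): OLD=56539221779/536870912 → NEW=0, ERR=56539221779/536870912
(4,1): OLD=1305990882761/4294967296 → NEW=255, ERR=210774222281/4294967296
(4,2): OLD=37886761614937/137438953472 → NEW=255, ERR=2839828479577/137438953472
(4,3): OLD=260090713802047/2199023255552 → NEW=0, ERR=260090713802047/2199023255552
(5,0): OLD=6948340665427/68719476736 → NEW=0, ERR=6948340665427/68719476736
(5,1): OLD=532226171050037/2199023255552 → NEW=255, ERR=-28524759115723/2199023255552
(5,2): OLD=24879996802887/137438953472 → NEW=255, ERR=-10166936332473/137438953472
(5,3): OLD=5308927908327131/35184372088832 → NEW=255, ERR=-3663086974325029/35184372088832
(6,0): OLD=6022341065735295/35184372088832 → NEW=255, ERR=-2949673816916865/35184372088832
(6,1): OLD=30240541118657289/562949953421312 → NEW=0, ERR=30240541118657289/562949953421312
(6,2): OLD=1801918254683345743/9007199254740992 → NEW=255, ERR=-494917555275607217/9007199254740992
(6,3): OLD=9483154332083457577/144115188075855872 → NEW=0, ERR=9483154332083457577/144115188075855872
Output grid:
  Row 0: .##.  (2 black, running=2)
  Row 1: ..##  (2 black, running=4)
  Row 2: ..#.  (3 black, running=7)
  Row 3: #...  (3 black, running=10)
  Row 4: .##.  (2 black, running=12)
  Row 5: .###  (1 black, running=13)
  Row 6: #.#.  (2 black, running=15)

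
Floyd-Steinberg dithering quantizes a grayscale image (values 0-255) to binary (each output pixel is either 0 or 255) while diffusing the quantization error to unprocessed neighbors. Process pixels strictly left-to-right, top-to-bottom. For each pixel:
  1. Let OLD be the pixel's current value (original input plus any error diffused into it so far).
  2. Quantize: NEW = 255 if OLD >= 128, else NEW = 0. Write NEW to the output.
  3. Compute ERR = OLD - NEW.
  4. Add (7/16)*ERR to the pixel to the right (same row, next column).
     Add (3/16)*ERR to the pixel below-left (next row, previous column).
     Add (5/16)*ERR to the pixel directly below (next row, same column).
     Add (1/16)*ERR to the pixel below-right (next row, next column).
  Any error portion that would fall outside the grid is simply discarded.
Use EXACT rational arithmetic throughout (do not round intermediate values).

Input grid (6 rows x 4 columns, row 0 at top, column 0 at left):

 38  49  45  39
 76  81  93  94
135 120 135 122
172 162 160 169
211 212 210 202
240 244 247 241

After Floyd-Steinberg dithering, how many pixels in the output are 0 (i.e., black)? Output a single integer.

Answer: 10

Derivation:
(0,0): OLD=38 → NEW=0, ERR=38
(0,1): OLD=525/8 → NEW=0, ERR=525/8
(0,2): OLD=9435/128 → NEW=0, ERR=9435/128
(0,3): OLD=145917/2048 → NEW=0, ERR=145917/2048
(1,0): OLD=12823/128 → NEW=0, ERR=12823/128
(1,1): OLD=165409/1024 → NEW=255, ERR=-95711/1024
(1,2): OLD=3034421/32768 → NEW=0, ERR=3034421/32768
(1,3): OLD=84612739/524288 → NEW=255, ERR=-49080701/524288
(2,0): OLD=2437627/16384 → NEW=255, ERR=-1740293/16384
(2,1): OLD=35622649/524288 → NEW=0, ERR=35622649/524288
(2,2): OLD=178541021/1048576 → NEW=255, ERR=-88845859/1048576
(2,3): OLD=1031193801/16777216 → NEW=0, ERR=1031193801/16777216
(3,0): OLD=1271261643/8388608 → NEW=255, ERR=-867833397/8388608
(3,1): OLD=15494919445/134217728 → NEW=0, ERR=15494919445/134217728
(3,2): OLD=429068519403/2147483648 → NEW=255, ERR=-118539810837/2147483648
(3,3): OLD=5455024821741/34359738368 → NEW=255, ERR=-3306708462099/34359738368
(4,0): OLD=430177136303/2147483648 → NEW=255, ERR=-117431193937/2147483648
(4,1): OLD=3562027474957/17179869184 → NEW=255, ERR=-818839166963/17179869184
(4,2): OLD=88548361703661/549755813888 → NEW=255, ERR=-51639370837779/549755813888
(4,3): OLD=1120452326079371/8796093022208 → NEW=0, ERR=1120452326079371/8796093022208
(5,0): OLD=58816932408191/274877906944 → NEW=255, ERR=-11276933862529/274877906944
(5,1): OLD=1672374858468057/8796093022208 → NEW=255, ERR=-570628862194983/8796093022208
(5,2): OLD=924334976441621/4398046511104 → NEW=255, ERR=-197166883889899/4398046511104
(5,3): OLD=35933430016167853/140737488355328 → NEW=255, ERR=45370485559213/140737488355328
Output grid:
  Row 0: ....  (4 black, running=4)
  Row 1: .#.#  (2 black, running=6)
  Row 2: #.#.  (2 black, running=8)
  Row 3: #.##  (1 black, running=9)
  Row 4: ###.  (1 black, running=10)
  Row 5: ####  (0 black, running=10)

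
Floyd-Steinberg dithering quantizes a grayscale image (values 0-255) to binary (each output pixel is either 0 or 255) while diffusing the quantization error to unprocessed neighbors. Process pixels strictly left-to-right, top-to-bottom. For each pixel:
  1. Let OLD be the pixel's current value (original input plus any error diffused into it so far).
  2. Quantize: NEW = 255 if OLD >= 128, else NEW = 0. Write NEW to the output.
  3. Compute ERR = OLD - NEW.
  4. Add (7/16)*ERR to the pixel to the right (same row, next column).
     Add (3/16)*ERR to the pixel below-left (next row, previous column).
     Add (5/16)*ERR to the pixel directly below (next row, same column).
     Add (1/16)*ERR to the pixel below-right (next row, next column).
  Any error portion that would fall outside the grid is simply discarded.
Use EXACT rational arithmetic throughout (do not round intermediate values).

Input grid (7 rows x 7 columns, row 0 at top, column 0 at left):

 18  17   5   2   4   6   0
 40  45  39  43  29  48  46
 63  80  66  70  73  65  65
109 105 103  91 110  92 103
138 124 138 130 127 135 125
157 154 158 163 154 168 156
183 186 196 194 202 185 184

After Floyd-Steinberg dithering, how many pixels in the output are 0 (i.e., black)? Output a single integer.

(0,0): OLD=18 → NEW=0, ERR=18
(0,1): OLD=199/8 → NEW=0, ERR=199/8
(0,2): OLD=2033/128 → NEW=0, ERR=2033/128
(0,3): OLD=18327/2048 → NEW=0, ERR=18327/2048
(0,4): OLD=259361/32768 → NEW=0, ERR=259361/32768
(0,5): OLD=4961255/524288 → NEW=0, ERR=4961255/524288
(0,6): OLD=34728785/8388608 → NEW=0, ERR=34728785/8388608
(1,0): OLD=6437/128 → NEW=0, ERR=6437/128
(1,1): OLD=80771/1024 → NEW=0, ERR=80771/1024
(1,2): OLD=2677311/32768 → NEW=0, ERR=2677311/32768
(1,3): OLD=11012563/131072 → NEW=0, ERR=11012563/131072
(1,4): OLD=591945753/8388608 → NEW=0, ERR=591945753/8388608
(1,5): OLD=5576777193/67108864 → NEW=0, ERR=5576777193/67108864
(1,6): OLD=90453756295/1073741824 → NEW=0, ERR=90453756295/1073741824
(2,0): OLD=1531985/16384 → NEW=0, ERR=1531985/16384
(2,1): OLD=85993995/524288 → NEW=255, ERR=-47699445/524288
(2,2): OLD=607442401/8388608 → NEW=0, ERR=607442401/8388608
(2,3): OLD=9816293401/67108864 → NEW=255, ERR=-7296466919/67108864
(2,4): OLD=36677239337/536870912 → NEW=0, ERR=36677239337/536870912
(2,5): OLD=2423445348387/17179869184 → NEW=255, ERR=-1957421293533/17179869184
(2,6): OLD=12829070361637/274877906944 → NEW=0, ERR=12829070361637/274877906944
(3,0): OLD=1016377537/8388608 → NEW=0, ERR=1016377537/8388608
(3,1): OLD=9999126061/67108864 → NEW=255, ERR=-7113634259/67108864
(3,2): OLD=28551367191/536870912 → NEW=0, ERR=28551367191/536870912
(3,3): OLD=209648243281/2147483648 → NEW=0, ERR=209648243281/2147483648
(3,4): OLD=40105070269633/274877906944 → NEW=255, ERR=-29988796001087/274877906944
(3,5): OLD=47685480578387/2199023255552 → NEW=0, ERR=47685480578387/2199023255552
(3,6): OLD=4220401578091661/35184372088832 → NEW=0, ERR=4220401578091661/35184372088832
(4,0): OLD=167490570415/1073741824 → NEW=255, ERR=-106313594705/1073741824
(4,1): OLD=1118422403043/17179869184 → NEW=0, ERR=1118422403043/17179869184
(4,2): OLD=53540794198573/274877906944 → NEW=255, ERR=-16553072072147/274877906944
(4,3): OLD=257350664818431/2199023255552 → NEW=0, ERR=257350664818431/2199023255552
(4,4): OLD=2714027155911053/17592186044416 → NEW=255, ERR=-1771980285415027/17592186044416
(4,5): OLD=63827997008473549/562949953421312 → NEW=0, ERR=63827997008473549/562949953421312
(4,6): OLD=1922535495177338795/9007199254740992 → NEW=255, ERR=-374300314781614165/9007199254740992
(5,0): OLD=38006011022937/274877906944 → NEW=255, ERR=-32087855247783/274877906944
(5,1): OLD=232641235879027/2199023255552 → NEW=0, ERR=232641235879027/2199023255552
(5,2): OLD=3720353310173781/17592186044416 → NEW=255, ERR=-765654131152299/17592186044416
(5,3): OLD=22219765704822793/140737488355328 → NEW=255, ERR=-13668293825785847/140737488355328
(5,4): OLD=978245373660643715/9007199254740992 → NEW=0, ERR=978245373660643715/9007199254740992
(5,5): OLD=17067577061284420051/72057594037927936 → NEW=255, ERR=-1307109418387203629/72057594037927936
(5,6): OLD=163903959815777750525/1152921504606846976 → NEW=255, ERR=-130091023858968228355/1152921504606846976
(6,0): OLD=5853149589982017/35184372088832 → NEW=255, ERR=-3118865292670143/35184372088832
(6,1): OLD=92786762899365173/562949953421312 → NEW=255, ERR=-50765475223069387/562949953421312
(6,2): OLD=1183084696858981631/9007199254740992 → NEW=255, ERR=-1113751113099971329/9007199254740992
(6,3): OLD=9165477938298361441/72057594037927936 → NEW=0, ERR=9165477938298361441/72057594037927936
(6,4): OLD=40657351218891675411/144115188075855872 → NEW=255, ERR=3907978259548428051/144115188075855872
(6,5): OLD=3261868018951660439951/18446744073709551616 → NEW=255, ERR=-1442051719844275222129/18446744073709551616
(6,6): OLD=33470950594266411005177/295147905179352825856 → NEW=0, ERR=33470950594266411005177/295147905179352825856
Output grid:
  Row 0: .......  (7 black, running=7)
  Row 1: .......  (7 black, running=14)
  Row 2: .#.#.#.  (4 black, running=18)
  Row 3: .#..#..  (5 black, running=23)
  Row 4: #.#.#.#  (3 black, running=26)
  Row 5: #.##.##  (2 black, running=28)
  Row 6: ###.##.  (2 black, running=30)

Answer: 30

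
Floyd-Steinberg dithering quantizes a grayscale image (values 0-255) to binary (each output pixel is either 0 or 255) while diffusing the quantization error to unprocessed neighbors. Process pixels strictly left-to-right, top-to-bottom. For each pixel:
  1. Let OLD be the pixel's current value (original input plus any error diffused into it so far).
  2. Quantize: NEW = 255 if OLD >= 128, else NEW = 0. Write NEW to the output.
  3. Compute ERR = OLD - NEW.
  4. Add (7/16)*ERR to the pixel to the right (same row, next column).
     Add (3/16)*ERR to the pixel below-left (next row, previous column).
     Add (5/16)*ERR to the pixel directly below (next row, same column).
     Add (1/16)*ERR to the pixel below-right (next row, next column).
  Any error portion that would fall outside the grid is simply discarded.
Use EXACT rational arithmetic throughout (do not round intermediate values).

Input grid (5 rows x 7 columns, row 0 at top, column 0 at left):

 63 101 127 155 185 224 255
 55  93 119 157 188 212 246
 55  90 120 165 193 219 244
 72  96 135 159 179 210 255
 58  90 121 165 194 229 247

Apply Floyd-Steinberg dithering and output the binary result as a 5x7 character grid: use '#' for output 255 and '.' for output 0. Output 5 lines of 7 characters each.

Answer: .#.####
..#.###
.#.#.##
..#####
.#..###

Derivation:
(0,0): OLD=63 → NEW=0, ERR=63
(0,1): OLD=2057/16 → NEW=255, ERR=-2023/16
(0,2): OLD=18351/256 → NEW=0, ERR=18351/256
(0,3): OLD=763337/4096 → NEW=255, ERR=-281143/4096
(0,4): OLD=10156159/65536 → NEW=255, ERR=-6555521/65536
(0,5): OLD=188992377/1048576 → NEW=255, ERR=-78394503/1048576
(0,6): OLD=3729428559/16777216 → NEW=255, ERR=-548761521/16777216
(1,0): OLD=13051/256 → NEW=0, ERR=13051/256
(1,1): OLD=190813/2048 → NEW=0, ERR=190813/2048
(1,2): OLD=10576929/65536 → NEW=255, ERR=-6134751/65536
(1,3): OLD=21055757/262144 → NEW=0, ERR=21055757/262144
(1,4): OLD=2912080007/16777216 → NEW=255, ERR=-1366110073/16777216
(1,5): OLD=18874743991/134217728 → NEW=255, ERR=-15350776649/134217728
(1,6): OLD=388840583641/2147483648 → NEW=255, ERR=-158767746599/2147483648
(2,0): OLD=2896719/32768 → NEW=0, ERR=2896719/32768
(2,1): OLD=150392789/1048576 → NEW=255, ERR=-116994091/1048576
(2,2): OLD=1053892543/16777216 → NEW=0, ERR=1053892543/16777216
(2,3): OLD=26369056903/134217728 → NEW=255, ERR=-7856463737/134217728
(2,4): OLD=134776456311/1073741824 → NEW=0, ERR=134776456311/1073741824
(2,5): OLD=7532425629885/34359738368 → NEW=255, ERR=-1229307653955/34359738368
(2,6): OLD=108904046460923/549755813888 → NEW=255, ERR=-31283686080517/549755813888
(3,0): OLD=1320452319/16777216 → NEW=0, ERR=1320452319/16777216
(3,1): OLD=15149120243/134217728 → NEW=0, ERR=15149120243/134217728
(3,2): OLD=199782600521/1073741824 → NEW=255, ERR=-74021564599/1073741824
(3,3): OLD=592742047567/4294967296 → NEW=255, ERR=-502474612913/4294967296
(3,4): OLD=86132767694047/549755813888 → NEW=255, ERR=-54054964847393/549755813888
(3,5): OLD=672802327902605/4398046511104 → NEW=255, ERR=-448699532428915/4398046511104
(3,6): OLD=13394434215374995/70368744177664 → NEW=255, ERR=-4549595549929325/70368744177664
(4,0): OLD=222819505073/2147483648 → NEW=0, ERR=222819505073/2147483648
(4,1): OLD=5588931117309/34359738368 → NEW=255, ERR=-3172802166531/34359738368
(4,2): OLD=24286172051187/549755813888 → NEW=0, ERR=24286172051187/549755813888
(4,3): OLD=549855432570721/4398046511104 → NEW=0, ERR=549855432570721/4398046511104
(4,4): OLD=6738846601828243/35184372088832 → NEW=255, ERR=-2233168280823917/35184372088832
(4,5): OLD=170102937990858579/1125899906842624 → NEW=255, ERR=-117001538254010541/1125899906842624
(4,6): OLD=3151710939767828021/18014398509481984 → NEW=255, ERR=-1441960680150077899/18014398509481984
Row 0: .#.####
Row 1: ..#.###
Row 2: .#.#.##
Row 3: ..#####
Row 4: .#..###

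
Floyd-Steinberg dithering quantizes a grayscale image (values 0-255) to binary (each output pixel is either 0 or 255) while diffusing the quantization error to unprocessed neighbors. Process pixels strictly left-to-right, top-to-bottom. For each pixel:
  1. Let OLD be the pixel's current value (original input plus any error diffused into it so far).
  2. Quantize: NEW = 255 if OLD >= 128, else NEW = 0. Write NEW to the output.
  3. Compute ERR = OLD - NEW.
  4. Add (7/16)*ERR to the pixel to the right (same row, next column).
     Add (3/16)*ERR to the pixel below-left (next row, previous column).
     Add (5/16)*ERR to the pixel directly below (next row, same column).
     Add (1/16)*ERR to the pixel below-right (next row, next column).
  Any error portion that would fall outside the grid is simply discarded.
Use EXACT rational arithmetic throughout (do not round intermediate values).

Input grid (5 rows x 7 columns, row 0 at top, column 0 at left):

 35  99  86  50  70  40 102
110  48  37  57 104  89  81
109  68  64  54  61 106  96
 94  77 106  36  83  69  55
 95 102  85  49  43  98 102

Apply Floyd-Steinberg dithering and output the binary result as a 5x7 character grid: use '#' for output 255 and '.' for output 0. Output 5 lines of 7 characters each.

Answer: ..#...#
#...#..
.....#.
#.#.#..
.#...#.

Derivation:
(0,0): OLD=35 → NEW=0, ERR=35
(0,1): OLD=1829/16 → NEW=0, ERR=1829/16
(0,2): OLD=34819/256 → NEW=255, ERR=-30461/256
(0,3): OLD=-8427/4096 → NEW=0, ERR=-8427/4096
(0,4): OLD=4528531/65536 → NEW=0, ERR=4528531/65536
(0,5): OLD=73642757/1048576 → NEW=0, ERR=73642757/1048576
(0,6): OLD=2226775331/16777216 → NEW=255, ERR=-2051414749/16777216
(1,0): OLD=36447/256 → NEW=255, ERR=-28833/256
(1,1): OLD=29337/2048 → NEW=0, ERR=29337/2048
(1,2): OLD=841613/65536 → NEW=0, ERR=841613/65536
(1,3): OLD=17693385/262144 → NEW=0, ERR=17693385/262144
(1,4): OLD=2821298683/16777216 → NEW=255, ERR=-1456891397/16777216
(1,5): OLD=7294498027/134217728 → NEW=0, ERR=7294498027/134217728
(1,6): OLD=152377344613/2147483648 → NEW=0, ERR=152377344613/2147483648
(2,0): OLD=2506403/32768 → NEW=0, ERR=2506403/32768
(2,1): OLD=106230321/1048576 → NEW=0, ERR=106230321/1048576
(2,2): OLD=2112024275/16777216 → NEW=0, ERR=2112024275/16777216
(2,3): OLD=15393173243/134217728 → NEW=0, ERR=15393173243/134217728
(2,4): OLD=105707783275/1073741824 → NEW=0, ERR=105707783275/1073741824
(2,5): OLD=5976251010041/34359738368 → NEW=255, ERR=-2785482273799/34359738368
(2,6): OLD=47335761280607/549755813888 → NEW=0, ERR=47335761280607/549755813888
(3,0): OLD=2296773747/16777216 → NEW=255, ERR=-1981416333/16777216
(3,1): OLD=11458696311/134217728 → NEW=0, ERR=11458696311/134217728
(3,2): OLD=226051056341/1073741824 → NEW=255, ERR=-47753108779/1073741824
(3,3): OLD=338055840579/4294967296 → NEW=0, ERR=338055840579/4294967296
(3,4): OLD=77058310477939/549755813888 → NEW=255, ERR=-63129422063501/549755813888
(3,5): OLD=69157775531273/4398046511104 → NEW=0, ERR=69157775531273/4398046511104
(3,6): OLD=5891274078668439/70368744177664 → NEW=0, ERR=5891274078668439/70368744177664
(4,0): OLD=159130382173/2147483648 → NEW=0, ERR=159130382173/2147483648
(4,1): OLD=4995161750329/34359738368 → NEW=255, ERR=-3766571533511/34359738368
(4,2): OLD=23769512470775/549755813888 → NEW=0, ERR=23769512470775/549755813888
(4,3): OLD=299956512734413/4398046511104 → NEW=0, ERR=299956512734413/4398046511104
(4,4): OLD=1577008606793559/35184372088832 → NEW=0, ERR=1577008606793559/35184372088832
(4,5): OLD=147542189620066007/1125899906842624 → NEW=255, ERR=-139562286624803113/1125899906842624
(4,6): OLD=1349538958423021585/18014398509481984 → NEW=0, ERR=1349538958423021585/18014398509481984
Row 0: ..#...#
Row 1: #...#..
Row 2: .....#.
Row 3: #.#.#..
Row 4: .#...#.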